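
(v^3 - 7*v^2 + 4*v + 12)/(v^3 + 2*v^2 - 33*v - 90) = (v^2 - v - 2)/(v^2 + 8*v + 15)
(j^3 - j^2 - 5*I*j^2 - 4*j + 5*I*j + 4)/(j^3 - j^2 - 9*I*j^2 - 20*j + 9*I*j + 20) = (j - I)/(j - 5*I)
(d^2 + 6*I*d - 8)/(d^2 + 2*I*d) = (d + 4*I)/d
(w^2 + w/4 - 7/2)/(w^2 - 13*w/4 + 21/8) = 2*(w + 2)/(2*w - 3)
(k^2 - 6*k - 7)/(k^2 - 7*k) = (k + 1)/k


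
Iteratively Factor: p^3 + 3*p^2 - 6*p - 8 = (p - 2)*(p^2 + 5*p + 4) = (p - 2)*(p + 1)*(p + 4)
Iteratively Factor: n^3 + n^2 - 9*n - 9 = (n + 1)*(n^2 - 9) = (n - 3)*(n + 1)*(n + 3)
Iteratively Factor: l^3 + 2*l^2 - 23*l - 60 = (l + 4)*(l^2 - 2*l - 15) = (l + 3)*(l + 4)*(l - 5)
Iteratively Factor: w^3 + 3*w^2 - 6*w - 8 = (w - 2)*(w^2 + 5*w + 4) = (w - 2)*(w + 4)*(w + 1)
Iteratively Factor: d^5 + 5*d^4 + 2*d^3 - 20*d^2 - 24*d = (d + 2)*(d^4 + 3*d^3 - 4*d^2 - 12*d) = (d + 2)^2*(d^3 + d^2 - 6*d) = d*(d + 2)^2*(d^2 + d - 6) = d*(d - 2)*(d + 2)^2*(d + 3)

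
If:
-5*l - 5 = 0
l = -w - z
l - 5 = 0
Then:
No Solution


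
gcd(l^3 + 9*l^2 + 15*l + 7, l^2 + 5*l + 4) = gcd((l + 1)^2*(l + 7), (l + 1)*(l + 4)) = l + 1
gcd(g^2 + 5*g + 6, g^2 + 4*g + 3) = g + 3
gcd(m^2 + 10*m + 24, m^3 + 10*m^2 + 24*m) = m^2 + 10*m + 24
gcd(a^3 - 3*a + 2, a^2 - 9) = 1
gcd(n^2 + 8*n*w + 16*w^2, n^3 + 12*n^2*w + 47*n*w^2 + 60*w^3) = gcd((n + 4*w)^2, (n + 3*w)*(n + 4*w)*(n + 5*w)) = n + 4*w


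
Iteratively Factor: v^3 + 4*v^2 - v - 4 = (v + 4)*(v^2 - 1) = (v + 1)*(v + 4)*(v - 1)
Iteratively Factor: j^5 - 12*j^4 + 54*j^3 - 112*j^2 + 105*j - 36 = (j - 4)*(j^4 - 8*j^3 + 22*j^2 - 24*j + 9) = (j - 4)*(j - 3)*(j^3 - 5*j^2 + 7*j - 3) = (j - 4)*(j - 3)*(j - 1)*(j^2 - 4*j + 3) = (j - 4)*(j - 3)^2*(j - 1)*(j - 1)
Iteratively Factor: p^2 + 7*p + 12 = (p + 3)*(p + 4)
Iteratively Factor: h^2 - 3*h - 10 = (h + 2)*(h - 5)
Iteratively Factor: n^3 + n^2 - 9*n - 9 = (n - 3)*(n^2 + 4*n + 3) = (n - 3)*(n + 1)*(n + 3)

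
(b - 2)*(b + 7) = b^2 + 5*b - 14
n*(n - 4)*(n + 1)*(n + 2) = n^4 - n^3 - 10*n^2 - 8*n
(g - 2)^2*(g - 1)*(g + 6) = g^4 + g^3 - 22*g^2 + 44*g - 24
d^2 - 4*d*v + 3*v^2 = (d - 3*v)*(d - v)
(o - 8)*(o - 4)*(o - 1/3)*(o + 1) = o^4 - 34*o^3/3 + 71*o^2/3 + 76*o/3 - 32/3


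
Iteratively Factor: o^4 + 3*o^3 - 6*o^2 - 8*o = (o + 4)*(o^3 - o^2 - 2*o) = o*(o + 4)*(o^2 - o - 2) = o*(o + 1)*(o + 4)*(o - 2)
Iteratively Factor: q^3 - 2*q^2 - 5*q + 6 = (q - 3)*(q^2 + q - 2) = (q - 3)*(q + 2)*(q - 1)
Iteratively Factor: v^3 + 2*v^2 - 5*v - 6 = (v + 3)*(v^2 - v - 2) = (v + 1)*(v + 3)*(v - 2)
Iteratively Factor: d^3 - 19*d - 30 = (d + 3)*(d^2 - 3*d - 10) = (d + 2)*(d + 3)*(d - 5)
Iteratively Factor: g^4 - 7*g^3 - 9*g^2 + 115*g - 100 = (g - 5)*(g^3 - 2*g^2 - 19*g + 20) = (g - 5)^2*(g^2 + 3*g - 4) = (g - 5)^2*(g - 1)*(g + 4)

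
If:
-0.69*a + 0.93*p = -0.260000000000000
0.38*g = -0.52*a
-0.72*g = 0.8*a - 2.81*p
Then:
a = 0.35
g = -0.47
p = -0.02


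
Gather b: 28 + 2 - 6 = 24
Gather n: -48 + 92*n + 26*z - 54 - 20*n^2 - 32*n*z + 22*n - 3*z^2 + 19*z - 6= -20*n^2 + n*(114 - 32*z) - 3*z^2 + 45*z - 108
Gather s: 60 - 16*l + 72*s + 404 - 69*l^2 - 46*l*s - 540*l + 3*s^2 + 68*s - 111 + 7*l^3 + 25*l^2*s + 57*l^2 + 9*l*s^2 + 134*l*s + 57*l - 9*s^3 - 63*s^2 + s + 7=7*l^3 - 12*l^2 - 499*l - 9*s^3 + s^2*(9*l - 60) + s*(25*l^2 + 88*l + 141) + 360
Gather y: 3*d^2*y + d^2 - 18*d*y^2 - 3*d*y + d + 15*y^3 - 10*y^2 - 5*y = d^2 + d + 15*y^3 + y^2*(-18*d - 10) + y*(3*d^2 - 3*d - 5)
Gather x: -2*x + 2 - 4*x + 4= 6 - 6*x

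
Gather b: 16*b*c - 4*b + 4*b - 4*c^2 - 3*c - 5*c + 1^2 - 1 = 16*b*c - 4*c^2 - 8*c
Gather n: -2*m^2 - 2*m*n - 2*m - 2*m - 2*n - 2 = -2*m^2 - 4*m + n*(-2*m - 2) - 2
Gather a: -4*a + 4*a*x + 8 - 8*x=a*(4*x - 4) - 8*x + 8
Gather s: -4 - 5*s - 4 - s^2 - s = -s^2 - 6*s - 8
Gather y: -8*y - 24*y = -32*y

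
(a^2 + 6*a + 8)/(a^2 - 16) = (a + 2)/(a - 4)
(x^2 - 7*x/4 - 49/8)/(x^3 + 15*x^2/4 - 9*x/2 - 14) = (x - 7/2)/(x^2 + 2*x - 8)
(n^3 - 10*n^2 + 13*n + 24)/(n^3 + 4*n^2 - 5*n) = (n^3 - 10*n^2 + 13*n + 24)/(n*(n^2 + 4*n - 5))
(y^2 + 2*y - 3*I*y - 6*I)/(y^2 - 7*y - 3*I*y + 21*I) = (y + 2)/(y - 7)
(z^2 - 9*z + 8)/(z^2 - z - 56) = (z - 1)/(z + 7)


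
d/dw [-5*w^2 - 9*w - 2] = -10*w - 9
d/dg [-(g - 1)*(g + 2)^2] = -3*g*(g + 2)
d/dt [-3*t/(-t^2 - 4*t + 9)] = 3*(t^2 - 2*t*(t + 2) + 4*t - 9)/(t^2 + 4*t - 9)^2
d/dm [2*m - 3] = 2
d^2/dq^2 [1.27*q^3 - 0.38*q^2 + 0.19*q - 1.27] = 7.62*q - 0.76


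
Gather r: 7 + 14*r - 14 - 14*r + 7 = 0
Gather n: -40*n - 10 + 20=10 - 40*n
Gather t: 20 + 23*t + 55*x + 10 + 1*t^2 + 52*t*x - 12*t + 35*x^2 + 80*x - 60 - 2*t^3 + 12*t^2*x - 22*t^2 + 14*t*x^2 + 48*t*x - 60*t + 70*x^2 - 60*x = -2*t^3 + t^2*(12*x - 21) + t*(14*x^2 + 100*x - 49) + 105*x^2 + 75*x - 30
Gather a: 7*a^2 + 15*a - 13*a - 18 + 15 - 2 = 7*a^2 + 2*a - 5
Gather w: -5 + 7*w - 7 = 7*w - 12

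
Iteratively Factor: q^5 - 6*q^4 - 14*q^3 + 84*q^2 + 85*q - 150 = (q - 5)*(q^4 - q^3 - 19*q^2 - 11*q + 30) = (q - 5)*(q + 2)*(q^3 - 3*q^2 - 13*q + 15) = (q - 5)^2*(q + 2)*(q^2 + 2*q - 3) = (q - 5)^2*(q + 2)*(q + 3)*(q - 1)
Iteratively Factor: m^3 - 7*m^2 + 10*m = (m - 2)*(m^2 - 5*m) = m*(m - 2)*(m - 5)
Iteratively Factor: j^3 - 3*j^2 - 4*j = (j)*(j^2 - 3*j - 4) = j*(j - 4)*(j + 1)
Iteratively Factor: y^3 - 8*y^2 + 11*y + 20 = (y - 4)*(y^2 - 4*y - 5) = (y - 4)*(y + 1)*(y - 5)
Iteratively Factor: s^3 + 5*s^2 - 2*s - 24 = (s - 2)*(s^2 + 7*s + 12) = (s - 2)*(s + 4)*(s + 3)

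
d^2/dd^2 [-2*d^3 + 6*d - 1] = -12*d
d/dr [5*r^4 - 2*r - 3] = 20*r^3 - 2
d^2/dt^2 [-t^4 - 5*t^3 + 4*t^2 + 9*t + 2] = -12*t^2 - 30*t + 8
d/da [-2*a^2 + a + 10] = 1 - 4*a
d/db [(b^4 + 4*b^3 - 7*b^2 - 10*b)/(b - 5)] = (3*b^4 - 12*b^3 - 67*b^2 + 70*b + 50)/(b^2 - 10*b + 25)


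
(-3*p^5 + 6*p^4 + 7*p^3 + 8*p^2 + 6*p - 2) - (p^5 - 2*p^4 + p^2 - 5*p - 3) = -4*p^5 + 8*p^4 + 7*p^3 + 7*p^2 + 11*p + 1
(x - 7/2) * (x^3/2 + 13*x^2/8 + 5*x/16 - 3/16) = x^4/2 - x^3/8 - 43*x^2/8 - 41*x/32 + 21/32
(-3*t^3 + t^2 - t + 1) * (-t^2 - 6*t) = 3*t^5 + 17*t^4 - 5*t^3 + 5*t^2 - 6*t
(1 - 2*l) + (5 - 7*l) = 6 - 9*l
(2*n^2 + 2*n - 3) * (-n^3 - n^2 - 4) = -2*n^5 - 4*n^4 + n^3 - 5*n^2 - 8*n + 12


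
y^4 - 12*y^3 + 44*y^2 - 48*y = y*(y - 6)*(y - 4)*(y - 2)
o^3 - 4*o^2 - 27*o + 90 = (o - 6)*(o - 3)*(o + 5)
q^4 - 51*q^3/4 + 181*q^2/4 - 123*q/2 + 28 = (q - 8)*(q - 2)*(q - 7/4)*(q - 1)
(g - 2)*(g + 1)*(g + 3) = g^3 + 2*g^2 - 5*g - 6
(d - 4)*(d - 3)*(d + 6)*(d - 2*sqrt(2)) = d^4 - 2*sqrt(2)*d^3 - d^3 - 30*d^2 + 2*sqrt(2)*d^2 + 72*d + 60*sqrt(2)*d - 144*sqrt(2)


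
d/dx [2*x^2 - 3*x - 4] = 4*x - 3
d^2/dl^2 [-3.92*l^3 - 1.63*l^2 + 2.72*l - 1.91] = -23.52*l - 3.26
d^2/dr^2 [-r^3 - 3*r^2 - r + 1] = -6*r - 6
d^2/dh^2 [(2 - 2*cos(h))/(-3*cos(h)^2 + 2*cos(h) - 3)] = 4*(81*(1 - cos(2*h))^2*cos(h) - 30*(1 - cos(2*h))^2 - 96*cos(h) + 64*cos(2*h) + 18*cos(3*h) - 18*cos(5*h) + 96)/(4*cos(h) - 3*cos(2*h) - 9)^3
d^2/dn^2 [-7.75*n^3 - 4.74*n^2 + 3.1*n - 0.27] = -46.5*n - 9.48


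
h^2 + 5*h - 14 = (h - 2)*(h + 7)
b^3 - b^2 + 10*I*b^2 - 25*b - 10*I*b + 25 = (b - 1)*(b + 5*I)^2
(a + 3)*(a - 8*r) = a^2 - 8*a*r + 3*a - 24*r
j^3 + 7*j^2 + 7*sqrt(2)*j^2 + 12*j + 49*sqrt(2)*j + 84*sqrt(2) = (j + 3)*(j + 4)*(j + 7*sqrt(2))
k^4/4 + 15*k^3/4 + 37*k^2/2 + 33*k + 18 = (k/2 + 1/2)*(k/2 + 1)*(k + 6)^2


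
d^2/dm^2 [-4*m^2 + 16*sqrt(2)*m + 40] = -8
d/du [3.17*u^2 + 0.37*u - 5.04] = 6.34*u + 0.37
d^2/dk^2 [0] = 0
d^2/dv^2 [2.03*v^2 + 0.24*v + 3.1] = 4.06000000000000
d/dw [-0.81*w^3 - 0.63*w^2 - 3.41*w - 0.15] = -2.43*w^2 - 1.26*w - 3.41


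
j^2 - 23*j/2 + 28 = (j - 8)*(j - 7/2)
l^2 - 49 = (l - 7)*(l + 7)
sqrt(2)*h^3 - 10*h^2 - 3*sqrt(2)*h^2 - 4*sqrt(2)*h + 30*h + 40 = (h - 4)*(h - 5*sqrt(2))*(sqrt(2)*h + sqrt(2))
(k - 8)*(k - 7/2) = k^2 - 23*k/2 + 28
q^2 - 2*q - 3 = (q - 3)*(q + 1)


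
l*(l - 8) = l^2 - 8*l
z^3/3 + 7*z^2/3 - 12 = (z/3 + 1)*(z - 2)*(z + 6)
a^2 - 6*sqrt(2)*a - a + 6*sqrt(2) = (a - 1)*(a - 6*sqrt(2))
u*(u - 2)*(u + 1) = u^3 - u^2 - 2*u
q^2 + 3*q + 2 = (q + 1)*(q + 2)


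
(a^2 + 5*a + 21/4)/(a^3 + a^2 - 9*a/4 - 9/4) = (2*a + 7)/(2*a^2 - a - 3)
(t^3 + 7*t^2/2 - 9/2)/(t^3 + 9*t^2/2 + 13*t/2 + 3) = (t^2 + 2*t - 3)/(t^2 + 3*t + 2)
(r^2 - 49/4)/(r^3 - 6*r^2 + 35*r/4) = (2*r + 7)/(r*(2*r - 5))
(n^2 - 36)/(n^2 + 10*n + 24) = (n - 6)/(n + 4)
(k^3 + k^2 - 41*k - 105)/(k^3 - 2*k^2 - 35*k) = (k + 3)/k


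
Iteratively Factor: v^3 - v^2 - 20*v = (v - 5)*(v^2 + 4*v) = (v - 5)*(v + 4)*(v)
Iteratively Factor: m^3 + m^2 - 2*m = (m - 1)*(m^2 + 2*m) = (m - 1)*(m + 2)*(m)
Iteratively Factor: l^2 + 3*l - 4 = (l - 1)*(l + 4)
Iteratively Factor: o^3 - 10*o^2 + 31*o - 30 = (o - 5)*(o^2 - 5*o + 6) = (o - 5)*(o - 2)*(o - 3)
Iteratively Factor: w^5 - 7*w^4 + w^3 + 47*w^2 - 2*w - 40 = (w - 4)*(w^4 - 3*w^3 - 11*w^2 + 3*w + 10) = (w - 4)*(w + 2)*(w^3 - 5*w^2 - w + 5) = (w - 4)*(w - 1)*(w + 2)*(w^2 - 4*w - 5) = (w - 4)*(w - 1)*(w + 1)*(w + 2)*(w - 5)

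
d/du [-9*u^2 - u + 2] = -18*u - 1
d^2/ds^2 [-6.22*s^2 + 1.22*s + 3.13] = -12.4400000000000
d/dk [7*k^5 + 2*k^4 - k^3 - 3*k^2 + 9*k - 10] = 35*k^4 + 8*k^3 - 3*k^2 - 6*k + 9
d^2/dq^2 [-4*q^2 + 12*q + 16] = -8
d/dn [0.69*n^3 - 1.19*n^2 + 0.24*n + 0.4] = 2.07*n^2 - 2.38*n + 0.24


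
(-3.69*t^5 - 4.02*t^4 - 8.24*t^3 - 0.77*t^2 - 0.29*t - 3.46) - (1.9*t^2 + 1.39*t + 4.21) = -3.69*t^5 - 4.02*t^4 - 8.24*t^3 - 2.67*t^2 - 1.68*t - 7.67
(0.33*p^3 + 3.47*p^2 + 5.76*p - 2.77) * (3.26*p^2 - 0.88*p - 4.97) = 1.0758*p^5 + 11.0218*p^4 + 14.0839*p^3 - 31.3449*p^2 - 26.1896*p + 13.7669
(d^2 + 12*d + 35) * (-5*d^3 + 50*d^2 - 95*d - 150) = -5*d^5 - 10*d^4 + 330*d^3 + 460*d^2 - 5125*d - 5250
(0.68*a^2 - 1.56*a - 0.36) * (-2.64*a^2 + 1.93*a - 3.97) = -1.7952*a^4 + 5.4308*a^3 - 4.76*a^2 + 5.4984*a + 1.4292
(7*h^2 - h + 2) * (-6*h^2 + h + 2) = -42*h^4 + 13*h^3 + h^2 + 4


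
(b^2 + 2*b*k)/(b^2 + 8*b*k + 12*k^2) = b/(b + 6*k)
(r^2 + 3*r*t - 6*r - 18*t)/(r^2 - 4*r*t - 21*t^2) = (r - 6)/(r - 7*t)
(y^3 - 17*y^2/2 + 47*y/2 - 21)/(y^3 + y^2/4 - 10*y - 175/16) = 8*(y^2 - 5*y + 6)/(8*y^2 + 30*y + 25)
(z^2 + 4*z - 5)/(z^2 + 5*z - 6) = (z + 5)/(z + 6)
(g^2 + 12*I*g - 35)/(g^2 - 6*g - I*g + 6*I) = (g^2 + 12*I*g - 35)/(g^2 - 6*g - I*g + 6*I)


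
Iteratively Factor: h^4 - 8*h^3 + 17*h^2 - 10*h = (h - 5)*(h^3 - 3*h^2 + 2*h) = h*(h - 5)*(h^2 - 3*h + 2) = h*(h - 5)*(h - 2)*(h - 1)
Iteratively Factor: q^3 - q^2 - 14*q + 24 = (q - 2)*(q^2 + q - 12) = (q - 2)*(q + 4)*(q - 3)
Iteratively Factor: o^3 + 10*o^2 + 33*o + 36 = (o + 3)*(o^2 + 7*o + 12) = (o + 3)*(o + 4)*(o + 3)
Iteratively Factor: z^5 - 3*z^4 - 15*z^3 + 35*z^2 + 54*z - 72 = (z - 4)*(z^4 + z^3 - 11*z^2 - 9*z + 18) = (z - 4)*(z + 3)*(z^3 - 2*z^2 - 5*z + 6) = (z - 4)*(z - 3)*(z + 3)*(z^2 + z - 2) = (z - 4)*(z - 3)*(z - 1)*(z + 3)*(z + 2)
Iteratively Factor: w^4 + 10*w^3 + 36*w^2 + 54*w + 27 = (w + 3)*(w^3 + 7*w^2 + 15*w + 9) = (w + 3)^2*(w^2 + 4*w + 3) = (w + 3)^3*(w + 1)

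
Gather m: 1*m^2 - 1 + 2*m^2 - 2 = 3*m^2 - 3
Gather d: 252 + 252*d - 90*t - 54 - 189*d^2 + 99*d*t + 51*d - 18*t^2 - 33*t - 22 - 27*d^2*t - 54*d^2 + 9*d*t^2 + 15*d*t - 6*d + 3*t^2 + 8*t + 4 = d^2*(-27*t - 243) + d*(9*t^2 + 114*t + 297) - 15*t^2 - 115*t + 180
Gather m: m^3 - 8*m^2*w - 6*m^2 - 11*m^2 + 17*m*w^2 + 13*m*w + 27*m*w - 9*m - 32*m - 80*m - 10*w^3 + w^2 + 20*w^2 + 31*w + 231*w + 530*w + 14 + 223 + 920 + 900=m^3 + m^2*(-8*w - 17) + m*(17*w^2 + 40*w - 121) - 10*w^3 + 21*w^2 + 792*w + 2057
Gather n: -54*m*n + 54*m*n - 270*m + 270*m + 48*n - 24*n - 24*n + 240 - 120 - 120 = 0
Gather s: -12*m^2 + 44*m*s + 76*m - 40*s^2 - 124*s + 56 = -12*m^2 + 76*m - 40*s^2 + s*(44*m - 124) + 56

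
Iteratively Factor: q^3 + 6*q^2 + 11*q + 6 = (q + 3)*(q^2 + 3*q + 2) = (q + 2)*(q + 3)*(q + 1)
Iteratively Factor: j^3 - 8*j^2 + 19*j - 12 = (j - 1)*(j^2 - 7*j + 12) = (j - 3)*(j - 1)*(j - 4)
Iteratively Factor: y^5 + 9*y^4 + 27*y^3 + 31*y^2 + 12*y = (y + 3)*(y^4 + 6*y^3 + 9*y^2 + 4*y) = y*(y + 3)*(y^3 + 6*y^2 + 9*y + 4) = y*(y + 1)*(y + 3)*(y^2 + 5*y + 4) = y*(y + 1)^2*(y + 3)*(y + 4)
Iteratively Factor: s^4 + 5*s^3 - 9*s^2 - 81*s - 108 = (s + 3)*(s^3 + 2*s^2 - 15*s - 36) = (s + 3)^2*(s^2 - s - 12) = (s + 3)^3*(s - 4)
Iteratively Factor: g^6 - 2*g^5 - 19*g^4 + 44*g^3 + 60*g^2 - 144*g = (g)*(g^5 - 2*g^4 - 19*g^3 + 44*g^2 + 60*g - 144) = g*(g + 2)*(g^4 - 4*g^3 - 11*g^2 + 66*g - 72) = g*(g + 2)*(g + 4)*(g^3 - 8*g^2 + 21*g - 18) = g*(g - 2)*(g + 2)*(g + 4)*(g^2 - 6*g + 9) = g*(g - 3)*(g - 2)*(g + 2)*(g + 4)*(g - 3)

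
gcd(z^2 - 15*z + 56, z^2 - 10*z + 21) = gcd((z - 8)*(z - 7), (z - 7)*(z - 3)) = z - 7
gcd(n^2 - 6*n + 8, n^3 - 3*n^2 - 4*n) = n - 4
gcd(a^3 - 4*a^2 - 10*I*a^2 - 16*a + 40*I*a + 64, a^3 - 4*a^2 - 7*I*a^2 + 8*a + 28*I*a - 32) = a^2 + a*(-4 - 8*I) + 32*I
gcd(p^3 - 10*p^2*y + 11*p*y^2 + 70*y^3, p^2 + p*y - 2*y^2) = p + 2*y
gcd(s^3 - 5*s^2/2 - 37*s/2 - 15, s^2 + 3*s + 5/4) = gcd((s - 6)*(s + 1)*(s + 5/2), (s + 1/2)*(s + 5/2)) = s + 5/2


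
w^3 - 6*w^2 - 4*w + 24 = (w - 6)*(w - 2)*(w + 2)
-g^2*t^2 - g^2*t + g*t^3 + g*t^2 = t*(-g + t)*(g*t + g)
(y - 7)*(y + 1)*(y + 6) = y^3 - 43*y - 42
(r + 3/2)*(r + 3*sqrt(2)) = r^2 + 3*r/2 + 3*sqrt(2)*r + 9*sqrt(2)/2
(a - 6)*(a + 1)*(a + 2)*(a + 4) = a^4 + a^3 - 28*a^2 - 76*a - 48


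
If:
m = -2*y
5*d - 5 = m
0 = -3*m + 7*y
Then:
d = 1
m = 0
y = 0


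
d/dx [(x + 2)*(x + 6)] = 2*x + 8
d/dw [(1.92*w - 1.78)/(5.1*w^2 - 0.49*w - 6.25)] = (-9.792*w^2 + 18.156*w - 12.8722)/(26.01*w^4 - 4.998*w^3 - 63.5099*w^2 + 6.125*w + 39.0625)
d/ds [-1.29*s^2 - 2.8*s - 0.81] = -2.58*s - 2.8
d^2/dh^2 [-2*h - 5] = 0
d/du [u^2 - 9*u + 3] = 2*u - 9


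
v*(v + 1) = v^2 + v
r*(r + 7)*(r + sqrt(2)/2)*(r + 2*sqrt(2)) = r^4 + 5*sqrt(2)*r^3/2 + 7*r^3 + 2*r^2 + 35*sqrt(2)*r^2/2 + 14*r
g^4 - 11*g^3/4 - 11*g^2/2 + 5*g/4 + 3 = (g - 4)*(g - 3/4)*(g + 1)^2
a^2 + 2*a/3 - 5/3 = (a - 1)*(a + 5/3)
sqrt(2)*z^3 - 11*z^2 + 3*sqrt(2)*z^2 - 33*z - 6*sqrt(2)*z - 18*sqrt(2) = (z + 3)*(z - 6*sqrt(2))*(sqrt(2)*z + 1)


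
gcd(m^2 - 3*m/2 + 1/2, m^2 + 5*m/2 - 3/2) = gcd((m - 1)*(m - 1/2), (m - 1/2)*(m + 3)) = m - 1/2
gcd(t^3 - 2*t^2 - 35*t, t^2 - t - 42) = t - 7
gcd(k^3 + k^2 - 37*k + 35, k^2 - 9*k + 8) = k - 1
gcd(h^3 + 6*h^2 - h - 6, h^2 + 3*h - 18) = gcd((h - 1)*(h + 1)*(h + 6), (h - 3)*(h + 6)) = h + 6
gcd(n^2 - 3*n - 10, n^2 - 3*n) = 1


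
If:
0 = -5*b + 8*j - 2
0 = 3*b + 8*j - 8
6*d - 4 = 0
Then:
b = 3/4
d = 2/3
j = 23/32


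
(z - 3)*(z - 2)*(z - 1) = z^3 - 6*z^2 + 11*z - 6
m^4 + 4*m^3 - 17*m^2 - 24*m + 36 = (m - 3)*(m - 1)*(m + 2)*(m + 6)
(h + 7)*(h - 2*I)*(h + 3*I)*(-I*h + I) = -I*h^4 + h^3 - 6*I*h^3 + 6*h^2 + I*h^2 - 7*h - 36*I*h + 42*I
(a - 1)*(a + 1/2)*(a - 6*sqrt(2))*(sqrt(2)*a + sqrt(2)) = sqrt(2)*a^4 - 12*a^3 + sqrt(2)*a^3/2 - 6*a^2 - sqrt(2)*a^2 - sqrt(2)*a/2 + 12*a + 6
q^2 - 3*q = q*(q - 3)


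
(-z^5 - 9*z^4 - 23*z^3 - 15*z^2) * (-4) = 4*z^5 + 36*z^4 + 92*z^3 + 60*z^2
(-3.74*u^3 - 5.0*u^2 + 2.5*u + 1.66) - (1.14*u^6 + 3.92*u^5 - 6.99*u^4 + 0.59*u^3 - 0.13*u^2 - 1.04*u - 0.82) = -1.14*u^6 - 3.92*u^5 + 6.99*u^4 - 4.33*u^3 - 4.87*u^2 + 3.54*u + 2.48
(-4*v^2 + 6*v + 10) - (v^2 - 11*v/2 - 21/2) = -5*v^2 + 23*v/2 + 41/2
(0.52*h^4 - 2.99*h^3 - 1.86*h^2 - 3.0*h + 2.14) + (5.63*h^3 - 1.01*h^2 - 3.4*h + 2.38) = 0.52*h^4 + 2.64*h^3 - 2.87*h^2 - 6.4*h + 4.52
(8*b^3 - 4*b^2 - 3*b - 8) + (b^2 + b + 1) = 8*b^3 - 3*b^2 - 2*b - 7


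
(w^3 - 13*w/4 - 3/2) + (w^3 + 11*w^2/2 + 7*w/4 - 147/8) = 2*w^3 + 11*w^2/2 - 3*w/2 - 159/8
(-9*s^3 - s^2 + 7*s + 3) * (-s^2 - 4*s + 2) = 9*s^5 + 37*s^4 - 21*s^3 - 33*s^2 + 2*s + 6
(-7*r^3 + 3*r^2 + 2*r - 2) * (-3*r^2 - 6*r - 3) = 21*r^5 + 33*r^4 - 3*r^3 - 15*r^2 + 6*r + 6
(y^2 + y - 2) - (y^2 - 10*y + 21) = 11*y - 23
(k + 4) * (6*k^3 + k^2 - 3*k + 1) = 6*k^4 + 25*k^3 + k^2 - 11*k + 4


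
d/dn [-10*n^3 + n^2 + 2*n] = -30*n^2 + 2*n + 2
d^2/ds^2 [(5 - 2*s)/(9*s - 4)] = 666/(9*s - 4)^3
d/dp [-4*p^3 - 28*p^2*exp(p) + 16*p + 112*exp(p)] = -28*p^2*exp(p) - 12*p^2 - 56*p*exp(p) + 112*exp(p) + 16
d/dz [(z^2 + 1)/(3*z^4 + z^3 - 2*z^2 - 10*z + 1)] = (2*z*(3*z^4 + z^3 - 2*z^2 - 10*z + 1) - (z^2 + 1)*(12*z^3 + 3*z^2 - 4*z - 10))/(3*z^4 + z^3 - 2*z^2 - 10*z + 1)^2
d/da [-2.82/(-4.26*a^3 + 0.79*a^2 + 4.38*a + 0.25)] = (-36.0396*a^2 + 4.4556*a + 12.3516)/(-4.26*a^3 + 0.79*a^2 + 4.38*a + 0.25)^2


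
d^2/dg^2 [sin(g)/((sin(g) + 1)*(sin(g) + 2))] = -((cos(g)^2 - 1)^2 + 4*sin(g)*cos(g)^2 + 10*cos(g)^2 + 2)/((sin(g) + 1)^2*(sin(g) + 2)^3)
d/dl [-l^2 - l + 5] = -2*l - 1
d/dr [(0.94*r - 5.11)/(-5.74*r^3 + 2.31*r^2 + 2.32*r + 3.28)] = (10.7912*r^3 - 90.1656*r^2 + 23.6082*r + 14.9384)/(32.9476*r^6 - 26.5188*r^5 - 21.2975*r^4 - 26.936*r^3 + 20.536*r^2 + 15.2192*r + 10.7584)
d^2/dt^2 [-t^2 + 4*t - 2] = -2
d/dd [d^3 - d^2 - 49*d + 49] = 3*d^2 - 2*d - 49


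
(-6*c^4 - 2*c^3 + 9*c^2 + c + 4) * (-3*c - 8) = 18*c^5 + 54*c^4 - 11*c^3 - 75*c^2 - 20*c - 32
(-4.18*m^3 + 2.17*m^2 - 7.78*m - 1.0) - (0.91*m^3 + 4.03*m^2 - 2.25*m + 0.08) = -5.09*m^3 - 1.86*m^2 - 5.53*m - 1.08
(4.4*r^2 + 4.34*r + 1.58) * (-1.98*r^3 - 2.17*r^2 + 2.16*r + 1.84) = -8.712*r^5 - 18.1412*r^4 - 3.0422*r^3 + 14.0418*r^2 + 11.3984*r + 2.9072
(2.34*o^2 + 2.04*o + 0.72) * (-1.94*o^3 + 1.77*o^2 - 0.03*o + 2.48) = -4.5396*o^5 + 0.1842*o^4 + 2.1438*o^3 + 7.0164*o^2 + 5.0376*o + 1.7856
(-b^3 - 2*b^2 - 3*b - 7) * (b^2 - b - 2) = -b^5 - b^4 + b^3 + 13*b + 14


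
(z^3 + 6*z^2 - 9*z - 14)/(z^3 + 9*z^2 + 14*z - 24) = (z^3 + 6*z^2 - 9*z - 14)/(z^3 + 9*z^2 + 14*z - 24)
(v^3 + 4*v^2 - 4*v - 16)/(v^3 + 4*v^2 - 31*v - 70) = (v^2 + 2*v - 8)/(v^2 + 2*v - 35)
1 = 1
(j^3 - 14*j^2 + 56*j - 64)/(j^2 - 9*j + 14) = (j^2 - 12*j + 32)/(j - 7)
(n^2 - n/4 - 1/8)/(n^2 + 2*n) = (n^2 - n/4 - 1/8)/(n*(n + 2))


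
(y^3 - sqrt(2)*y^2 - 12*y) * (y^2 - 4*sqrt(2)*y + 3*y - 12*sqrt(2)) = y^5 - 5*sqrt(2)*y^4 + 3*y^4 - 15*sqrt(2)*y^3 - 4*y^3 - 12*y^2 + 48*sqrt(2)*y^2 + 144*sqrt(2)*y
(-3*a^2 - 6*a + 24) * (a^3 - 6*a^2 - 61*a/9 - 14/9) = -3*a^5 + 12*a^4 + 241*a^3/3 - 296*a^2/3 - 460*a/3 - 112/3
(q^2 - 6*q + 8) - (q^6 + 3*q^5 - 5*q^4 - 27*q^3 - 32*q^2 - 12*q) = -q^6 - 3*q^5 + 5*q^4 + 27*q^3 + 33*q^2 + 6*q + 8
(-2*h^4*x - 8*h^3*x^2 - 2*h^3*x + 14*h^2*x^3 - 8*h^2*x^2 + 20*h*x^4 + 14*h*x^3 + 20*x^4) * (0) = 0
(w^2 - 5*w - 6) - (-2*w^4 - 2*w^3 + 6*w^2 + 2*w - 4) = 2*w^4 + 2*w^3 - 5*w^2 - 7*w - 2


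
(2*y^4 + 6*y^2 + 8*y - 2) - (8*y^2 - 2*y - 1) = 2*y^4 - 2*y^2 + 10*y - 1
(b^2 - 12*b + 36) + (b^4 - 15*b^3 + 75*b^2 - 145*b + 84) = b^4 - 15*b^3 + 76*b^2 - 157*b + 120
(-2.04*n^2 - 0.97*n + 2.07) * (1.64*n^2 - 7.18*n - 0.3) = -3.3456*n^4 + 13.0564*n^3 + 10.9714*n^2 - 14.5716*n - 0.621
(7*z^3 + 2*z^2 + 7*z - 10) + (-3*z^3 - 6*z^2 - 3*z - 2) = 4*z^3 - 4*z^2 + 4*z - 12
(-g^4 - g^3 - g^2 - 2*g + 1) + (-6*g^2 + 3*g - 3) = -g^4 - g^3 - 7*g^2 + g - 2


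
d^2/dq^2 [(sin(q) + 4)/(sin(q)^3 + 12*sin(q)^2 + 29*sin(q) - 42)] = -(4*sin(q)^6 + 76*sin(q)^5 + 626*sin(q)^4 + 3240*sin(q)^3 + 10954*sin(q)^2 + 18944*sin(q) + 13196)/((sin(q) - 1)^2*(sin(q) + 6)^3*(sin(q) + 7)^3)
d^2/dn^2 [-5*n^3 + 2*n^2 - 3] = 4 - 30*n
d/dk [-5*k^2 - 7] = -10*k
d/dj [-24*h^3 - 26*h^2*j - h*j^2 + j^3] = -26*h^2 - 2*h*j + 3*j^2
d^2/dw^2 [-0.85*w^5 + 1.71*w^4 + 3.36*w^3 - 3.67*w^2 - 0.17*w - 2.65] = -17.0*w^3 + 20.52*w^2 + 20.16*w - 7.34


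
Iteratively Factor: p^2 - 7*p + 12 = (p - 4)*(p - 3)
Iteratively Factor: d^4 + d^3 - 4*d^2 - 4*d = (d - 2)*(d^3 + 3*d^2 + 2*d) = d*(d - 2)*(d^2 + 3*d + 2) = d*(d - 2)*(d + 2)*(d + 1)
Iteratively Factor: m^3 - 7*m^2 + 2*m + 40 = (m + 2)*(m^2 - 9*m + 20) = (m - 4)*(m + 2)*(m - 5)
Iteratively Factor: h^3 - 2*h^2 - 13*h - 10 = (h + 1)*(h^2 - 3*h - 10) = (h - 5)*(h + 1)*(h + 2)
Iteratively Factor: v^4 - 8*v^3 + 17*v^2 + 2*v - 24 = (v - 3)*(v^3 - 5*v^2 + 2*v + 8) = (v - 3)*(v + 1)*(v^2 - 6*v + 8) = (v - 3)*(v - 2)*(v + 1)*(v - 4)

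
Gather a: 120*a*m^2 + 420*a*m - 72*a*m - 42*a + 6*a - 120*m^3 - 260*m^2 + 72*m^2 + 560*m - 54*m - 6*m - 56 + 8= a*(120*m^2 + 348*m - 36) - 120*m^3 - 188*m^2 + 500*m - 48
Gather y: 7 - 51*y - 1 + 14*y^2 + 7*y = 14*y^2 - 44*y + 6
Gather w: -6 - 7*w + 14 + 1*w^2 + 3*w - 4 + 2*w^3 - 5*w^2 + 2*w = 2*w^3 - 4*w^2 - 2*w + 4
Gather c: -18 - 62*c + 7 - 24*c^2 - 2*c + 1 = -24*c^2 - 64*c - 10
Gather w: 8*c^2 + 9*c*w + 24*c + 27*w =8*c^2 + 24*c + w*(9*c + 27)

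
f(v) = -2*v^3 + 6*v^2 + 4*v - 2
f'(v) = -6*v^2 + 12*v + 4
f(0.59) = 2.04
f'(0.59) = 8.99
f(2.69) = 13.25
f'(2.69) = -7.14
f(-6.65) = 824.89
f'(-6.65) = -341.14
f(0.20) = -0.98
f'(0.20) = 6.16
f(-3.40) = 132.37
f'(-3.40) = -106.16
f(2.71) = 13.10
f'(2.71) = -7.54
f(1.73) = 12.52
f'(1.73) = 6.80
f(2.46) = 14.38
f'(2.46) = -2.79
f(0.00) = -2.00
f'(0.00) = 4.00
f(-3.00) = 94.00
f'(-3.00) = -86.00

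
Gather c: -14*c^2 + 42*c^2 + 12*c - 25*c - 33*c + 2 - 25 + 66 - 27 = 28*c^2 - 46*c + 16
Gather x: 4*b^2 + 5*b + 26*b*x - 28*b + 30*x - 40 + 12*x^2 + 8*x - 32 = 4*b^2 - 23*b + 12*x^2 + x*(26*b + 38) - 72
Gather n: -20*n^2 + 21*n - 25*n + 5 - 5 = -20*n^2 - 4*n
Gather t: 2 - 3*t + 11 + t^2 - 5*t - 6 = t^2 - 8*t + 7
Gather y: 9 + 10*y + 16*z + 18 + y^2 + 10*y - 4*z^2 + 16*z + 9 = y^2 + 20*y - 4*z^2 + 32*z + 36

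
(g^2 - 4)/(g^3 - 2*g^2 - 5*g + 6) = (g - 2)/(g^2 - 4*g + 3)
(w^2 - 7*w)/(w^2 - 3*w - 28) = w/(w + 4)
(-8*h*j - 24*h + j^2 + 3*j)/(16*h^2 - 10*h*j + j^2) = (-j - 3)/(2*h - j)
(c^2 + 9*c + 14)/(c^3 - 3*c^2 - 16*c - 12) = (c + 7)/(c^2 - 5*c - 6)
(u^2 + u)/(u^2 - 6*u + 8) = u*(u + 1)/(u^2 - 6*u + 8)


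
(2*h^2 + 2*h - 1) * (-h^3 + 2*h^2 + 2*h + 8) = -2*h^5 + 2*h^4 + 9*h^3 + 18*h^2 + 14*h - 8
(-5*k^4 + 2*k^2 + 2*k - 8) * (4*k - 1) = -20*k^5 + 5*k^4 + 8*k^3 + 6*k^2 - 34*k + 8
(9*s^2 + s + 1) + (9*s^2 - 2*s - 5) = 18*s^2 - s - 4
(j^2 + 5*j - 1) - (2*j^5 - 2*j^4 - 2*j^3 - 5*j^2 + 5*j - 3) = -2*j^5 + 2*j^4 + 2*j^3 + 6*j^2 + 2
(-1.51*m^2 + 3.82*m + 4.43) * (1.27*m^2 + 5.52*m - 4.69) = -1.9177*m^4 - 3.4838*m^3 + 33.7944*m^2 + 6.5378*m - 20.7767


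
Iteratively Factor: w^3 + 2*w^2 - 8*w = (w)*(w^2 + 2*w - 8) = w*(w - 2)*(w + 4)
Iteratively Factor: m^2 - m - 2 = (m - 2)*(m + 1)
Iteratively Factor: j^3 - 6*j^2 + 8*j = (j - 2)*(j^2 - 4*j) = (j - 4)*(j - 2)*(j)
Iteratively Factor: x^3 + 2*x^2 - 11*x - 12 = (x + 1)*(x^2 + x - 12) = (x - 3)*(x + 1)*(x + 4)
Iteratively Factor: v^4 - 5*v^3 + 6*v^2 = (v)*(v^3 - 5*v^2 + 6*v) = v*(v - 2)*(v^2 - 3*v) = v*(v - 3)*(v - 2)*(v)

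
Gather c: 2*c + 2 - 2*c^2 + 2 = -2*c^2 + 2*c + 4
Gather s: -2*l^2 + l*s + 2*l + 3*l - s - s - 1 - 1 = -2*l^2 + 5*l + s*(l - 2) - 2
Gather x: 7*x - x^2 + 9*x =-x^2 + 16*x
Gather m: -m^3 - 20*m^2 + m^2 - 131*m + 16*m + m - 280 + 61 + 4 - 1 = -m^3 - 19*m^2 - 114*m - 216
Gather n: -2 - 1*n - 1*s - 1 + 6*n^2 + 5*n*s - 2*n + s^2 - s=6*n^2 + n*(5*s - 3) + s^2 - 2*s - 3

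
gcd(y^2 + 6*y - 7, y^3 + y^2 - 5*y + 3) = y - 1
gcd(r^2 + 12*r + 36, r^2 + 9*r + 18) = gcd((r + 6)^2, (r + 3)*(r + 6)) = r + 6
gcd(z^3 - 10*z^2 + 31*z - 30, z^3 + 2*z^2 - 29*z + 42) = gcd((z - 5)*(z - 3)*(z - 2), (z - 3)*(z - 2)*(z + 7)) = z^2 - 5*z + 6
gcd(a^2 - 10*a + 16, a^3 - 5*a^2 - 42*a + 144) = a - 8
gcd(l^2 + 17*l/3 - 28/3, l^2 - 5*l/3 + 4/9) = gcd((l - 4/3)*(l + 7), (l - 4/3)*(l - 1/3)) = l - 4/3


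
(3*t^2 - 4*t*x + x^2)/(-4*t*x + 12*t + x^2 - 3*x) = (-3*t^2 + 4*t*x - x^2)/(4*t*x - 12*t - x^2 + 3*x)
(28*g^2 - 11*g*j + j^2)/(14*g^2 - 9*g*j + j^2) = (4*g - j)/(2*g - j)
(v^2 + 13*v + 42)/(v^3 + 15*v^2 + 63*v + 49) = (v + 6)/(v^2 + 8*v + 7)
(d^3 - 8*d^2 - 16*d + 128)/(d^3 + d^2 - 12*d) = (d^2 - 12*d + 32)/(d*(d - 3))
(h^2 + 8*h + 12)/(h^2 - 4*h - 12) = (h + 6)/(h - 6)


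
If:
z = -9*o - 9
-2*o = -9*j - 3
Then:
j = -2*z/81 - 5/9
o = -z/9 - 1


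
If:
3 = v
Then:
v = 3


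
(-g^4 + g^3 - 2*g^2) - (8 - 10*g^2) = -g^4 + g^3 + 8*g^2 - 8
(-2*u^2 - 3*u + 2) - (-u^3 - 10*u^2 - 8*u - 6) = u^3 + 8*u^2 + 5*u + 8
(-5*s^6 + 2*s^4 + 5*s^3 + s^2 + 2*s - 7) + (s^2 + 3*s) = -5*s^6 + 2*s^4 + 5*s^3 + 2*s^2 + 5*s - 7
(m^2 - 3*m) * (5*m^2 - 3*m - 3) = 5*m^4 - 18*m^3 + 6*m^2 + 9*m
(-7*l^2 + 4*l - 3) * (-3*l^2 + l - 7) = 21*l^4 - 19*l^3 + 62*l^2 - 31*l + 21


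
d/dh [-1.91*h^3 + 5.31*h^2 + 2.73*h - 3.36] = -5.73*h^2 + 10.62*h + 2.73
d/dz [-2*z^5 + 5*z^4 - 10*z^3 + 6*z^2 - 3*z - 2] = -10*z^4 + 20*z^3 - 30*z^2 + 12*z - 3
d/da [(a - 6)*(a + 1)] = 2*a - 5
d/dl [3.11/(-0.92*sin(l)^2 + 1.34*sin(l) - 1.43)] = (5.7224*sin(l) - 4.1674)*cos(l)/(0.92*sin(l)^2 - 1.34*sin(l) + 1.43)^2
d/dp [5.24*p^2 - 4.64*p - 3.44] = 10.48*p - 4.64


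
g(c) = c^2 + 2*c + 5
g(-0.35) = 4.42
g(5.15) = 41.82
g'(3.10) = 8.20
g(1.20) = 8.84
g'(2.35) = 6.70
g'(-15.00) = -28.00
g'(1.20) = 4.40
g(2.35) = 15.22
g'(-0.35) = 1.30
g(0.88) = 7.53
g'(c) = 2*c + 2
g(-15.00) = 200.00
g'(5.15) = 12.30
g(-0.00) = 5.00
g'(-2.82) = -3.64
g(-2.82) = 7.31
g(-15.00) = 200.00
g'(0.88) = 3.76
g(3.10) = 20.81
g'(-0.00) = 2.00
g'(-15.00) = -28.00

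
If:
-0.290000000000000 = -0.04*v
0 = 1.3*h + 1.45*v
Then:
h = -8.09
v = 7.25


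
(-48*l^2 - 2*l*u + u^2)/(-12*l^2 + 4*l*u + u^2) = (-8*l + u)/(-2*l + u)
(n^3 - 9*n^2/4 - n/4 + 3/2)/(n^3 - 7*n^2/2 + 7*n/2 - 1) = (4*n + 3)/(2*(2*n - 1))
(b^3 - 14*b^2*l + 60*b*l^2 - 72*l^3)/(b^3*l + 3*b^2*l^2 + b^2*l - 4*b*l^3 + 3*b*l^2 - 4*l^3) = (b^3 - 14*b^2*l + 60*b*l^2 - 72*l^3)/(l*(b^3 + 3*b^2*l + b^2 - 4*b*l^2 + 3*b*l - 4*l^2))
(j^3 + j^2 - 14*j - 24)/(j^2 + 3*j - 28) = (j^2 + 5*j + 6)/(j + 7)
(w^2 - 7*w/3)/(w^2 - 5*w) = (w - 7/3)/(w - 5)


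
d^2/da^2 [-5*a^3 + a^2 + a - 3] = 2 - 30*a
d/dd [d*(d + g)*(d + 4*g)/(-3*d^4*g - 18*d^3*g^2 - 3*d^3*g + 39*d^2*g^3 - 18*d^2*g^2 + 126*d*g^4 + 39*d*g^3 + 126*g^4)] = (d*(d + g)*(d + 4*g)*(4*d^3 + 18*d^2*g + 3*d^2 - 26*d*g^2 + 12*d*g - 42*g^3 - 13*g^2) - (d*(d + g) + d*(d + 4*g) + (d + g)*(d + 4*g))*(d^4 + 6*d^3*g + d^3 - 13*d^2*g^2 + 6*d^2*g - 42*d*g^3 - 13*d*g^2 - 42*g^3))/(3*g*(d^4 + 6*d^3*g + d^3 - 13*d^2*g^2 + 6*d^2*g - 42*d*g^3 - 13*d*g^2 - 42*g^3)^2)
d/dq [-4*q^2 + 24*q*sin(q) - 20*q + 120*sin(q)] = 24*q*cos(q) - 8*q + 24*sin(q) + 120*cos(q) - 20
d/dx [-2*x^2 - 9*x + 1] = -4*x - 9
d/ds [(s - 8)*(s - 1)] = 2*s - 9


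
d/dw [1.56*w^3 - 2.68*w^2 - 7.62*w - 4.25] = 4.68*w^2 - 5.36*w - 7.62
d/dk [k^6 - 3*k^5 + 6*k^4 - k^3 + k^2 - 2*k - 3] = 6*k^5 - 15*k^4 + 24*k^3 - 3*k^2 + 2*k - 2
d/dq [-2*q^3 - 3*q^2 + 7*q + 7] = -6*q^2 - 6*q + 7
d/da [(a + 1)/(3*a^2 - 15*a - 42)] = (a^2 - 5*a - (a + 1)*(2*a - 5) - 14)/(3*(-a^2 + 5*a + 14)^2)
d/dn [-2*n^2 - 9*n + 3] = -4*n - 9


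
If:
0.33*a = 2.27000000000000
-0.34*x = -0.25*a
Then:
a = 6.88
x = 5.06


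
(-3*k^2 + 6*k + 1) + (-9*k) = -3*k^2 - 3*k + 1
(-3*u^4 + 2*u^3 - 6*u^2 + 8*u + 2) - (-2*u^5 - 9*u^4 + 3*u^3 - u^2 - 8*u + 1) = 2*u^5 + 6*u^4 - u^3 - 5*u^2 + 16*u + 1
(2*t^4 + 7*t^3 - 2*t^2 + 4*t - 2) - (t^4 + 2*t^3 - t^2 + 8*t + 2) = t^4 + 5*t^3 - t^2 - 4*t - 4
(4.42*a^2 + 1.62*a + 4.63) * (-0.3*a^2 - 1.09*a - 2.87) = -1.326*a^4 - 5.3038*a^3 - 15.8402*a^2 - 9.6961*a - 13.2881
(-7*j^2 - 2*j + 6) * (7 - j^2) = 7*j^4 + 2*j^3 - 55*j^2 - 14*j + 42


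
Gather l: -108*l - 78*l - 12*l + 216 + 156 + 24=396 - 198*l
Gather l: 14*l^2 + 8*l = 14*l^2 + 8*l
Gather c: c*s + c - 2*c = c*(s - 1)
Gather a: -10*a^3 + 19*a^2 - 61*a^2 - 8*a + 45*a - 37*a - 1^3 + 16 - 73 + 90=-10*a^3 - 42*a^2 + 32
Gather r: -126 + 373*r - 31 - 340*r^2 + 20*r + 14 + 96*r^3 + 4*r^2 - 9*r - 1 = 96*r^3 - 336*r^2 + 384*r - 144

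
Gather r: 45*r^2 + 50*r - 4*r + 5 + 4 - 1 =45*r^2 + 46*r + 8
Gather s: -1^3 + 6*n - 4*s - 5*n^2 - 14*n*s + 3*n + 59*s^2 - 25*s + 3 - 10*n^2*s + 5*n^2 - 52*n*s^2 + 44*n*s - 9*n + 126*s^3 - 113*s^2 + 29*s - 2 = 126*s^3 + s^2*(-52*n - 54) + s*(-10*n^2 + 30*n)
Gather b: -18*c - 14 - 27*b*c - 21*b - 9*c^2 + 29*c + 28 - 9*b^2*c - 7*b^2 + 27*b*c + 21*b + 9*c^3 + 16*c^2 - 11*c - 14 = b^2*(-9*c - 7) + 9*c^3 + 7*c^2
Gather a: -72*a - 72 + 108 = 36 - 72*a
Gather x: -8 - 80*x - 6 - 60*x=-140*x - 14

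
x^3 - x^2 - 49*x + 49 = (x - 7)*(x - 1)*(x + 7)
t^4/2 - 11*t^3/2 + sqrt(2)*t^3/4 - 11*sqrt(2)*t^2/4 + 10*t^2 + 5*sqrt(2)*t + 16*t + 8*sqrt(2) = (t/2 + 1/2)*(t - 8)*(t - 4)*(t + sqrt(2)/2)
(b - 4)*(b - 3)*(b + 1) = b^3 - 6*b^2 + 5*b + 12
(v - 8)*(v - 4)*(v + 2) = v^3 - 10*v^2 + 8*v + 64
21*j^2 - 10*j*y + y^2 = (-7*j + y)*(-3*j + y)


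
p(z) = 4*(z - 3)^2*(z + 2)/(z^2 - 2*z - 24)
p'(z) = 4*(2 - 2*z)*(z - 3)^2*(z + 2)/(z^2 - 2*z - 24)^2 + 4*(z - 3)^2/(z^2 - 2*z - 24) + 4*(z + 2)*(2*z - 6)/(z^2 - 2*z - 24)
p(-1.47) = -2.24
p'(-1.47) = -2.64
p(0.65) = -2.35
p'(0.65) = 1.18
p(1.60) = -1.15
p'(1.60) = 1.26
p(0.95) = -1.98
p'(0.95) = 1.27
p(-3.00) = 16.00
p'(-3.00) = -35.56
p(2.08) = -0.58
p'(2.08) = 1.07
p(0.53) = -2.49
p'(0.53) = 1.13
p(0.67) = -2.33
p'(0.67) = 1.19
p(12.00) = 47.25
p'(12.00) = 3.05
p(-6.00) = -54.00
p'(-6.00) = -6.00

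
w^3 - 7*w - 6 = (w - 3)*(w + 1)*(w + 2)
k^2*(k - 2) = k^3 - 2*k^2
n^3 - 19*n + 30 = (n - 3)*(n - 2)*(n + 5)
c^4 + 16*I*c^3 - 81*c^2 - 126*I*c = c*(c + 3*I)*(c + 6*I)*(c + 7*I)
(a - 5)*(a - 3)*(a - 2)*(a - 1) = a^4 - 11*a^3 + 41*a^2 - 61*a + 30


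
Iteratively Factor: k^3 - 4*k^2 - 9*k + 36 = (k + 3)*(k^2 - 7*k + 12) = (k - 3)*(k + 3)*(k - 4)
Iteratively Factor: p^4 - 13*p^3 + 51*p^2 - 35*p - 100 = (p - 5)*(p^3 - 8*p^2 + 11*p + 20) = (p - 5)*(p + 1)*(p^2 - 9*p + 20) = (p - 5)*(p - 4)*(p + 1)*(p - 5)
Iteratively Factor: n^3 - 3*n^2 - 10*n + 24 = (n - 4)*(n^2 + n - 6) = (n - 4)*(n - 2)*(n + 3)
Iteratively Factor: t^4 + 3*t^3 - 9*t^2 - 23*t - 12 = (t + 4)*(t^3 - t^2 - 5*t - 3) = (t + 1)*(t + 4)*(t^2 - 2*t - 3) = (t + 1)^2*(t + 4)*(t - 3)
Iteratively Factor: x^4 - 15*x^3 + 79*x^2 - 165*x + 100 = (x - 5)*(x^3 - 10*x^2 + 29*x - 20) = (x - 5)*(x - 4)*(x^2 - 6*x + 5) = (x - 5)^2*(x - 4)*(x - 1)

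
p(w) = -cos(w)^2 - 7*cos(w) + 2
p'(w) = 2*sin(w)*cos(w) + 7*sin(w)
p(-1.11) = -1.31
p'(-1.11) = -7.07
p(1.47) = 1.29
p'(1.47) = 7.16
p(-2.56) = 7.15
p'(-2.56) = -2.93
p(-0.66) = -4.15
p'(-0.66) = -5.26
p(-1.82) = 3.67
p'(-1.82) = -6.31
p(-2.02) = 4.85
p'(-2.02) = -5.52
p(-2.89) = 7.84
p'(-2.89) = -1.26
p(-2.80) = 7.71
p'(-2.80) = -1.71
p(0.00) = -6.00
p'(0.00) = 0.00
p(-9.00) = 7.55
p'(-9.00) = -2.13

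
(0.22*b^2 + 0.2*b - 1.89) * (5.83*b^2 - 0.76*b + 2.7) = 1.2826*b^4 + 0.9988*b^3 - 10.5767*b^2 + 1.9764*b - 5.103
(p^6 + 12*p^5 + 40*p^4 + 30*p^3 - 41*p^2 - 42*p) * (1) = p^6 + 12*p^5 + 40*p^4 + 30*p^3 - 41*p^2 - 42*p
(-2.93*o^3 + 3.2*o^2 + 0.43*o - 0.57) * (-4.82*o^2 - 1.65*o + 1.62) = 14.1226*o^5 - 10.5895*o^4 - 12.0992*o^3 + 7.2219*o^2 + 1.6371*o - 0.9234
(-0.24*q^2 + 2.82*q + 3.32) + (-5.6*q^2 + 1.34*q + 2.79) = -5.84*q^2 + 4.16*q + 6.11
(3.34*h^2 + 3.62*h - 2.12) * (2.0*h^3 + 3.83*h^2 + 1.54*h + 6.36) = 6.68*h^5 + 20.0322*h^4 + 14.7682*h^3 + 18.6976*h^2 + 19.7584*h - 13.4832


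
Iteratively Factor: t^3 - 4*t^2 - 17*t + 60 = (t - 5)*(t^2 + t - 12) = (t - 5)*(t + 4)*(t - 3)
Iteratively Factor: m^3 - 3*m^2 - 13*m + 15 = (m + 3)*(m^2 - 6*m + 5) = (m - 1)*(m + 3)*(m - 5)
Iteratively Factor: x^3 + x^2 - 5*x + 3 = (x + 3)*(x^2 - 2*x + 1) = (x - 1)*(x + 3)*(x - 1)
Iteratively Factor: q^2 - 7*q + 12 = (q - 3)*(q - 4)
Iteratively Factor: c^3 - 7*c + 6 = (c + 3)*(c^2 - 3*c + 2) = (c - 2)*(c + 3)*(c - 1)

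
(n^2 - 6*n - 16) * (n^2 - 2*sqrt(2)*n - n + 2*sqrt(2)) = n^4 - 7*n^3 - 2*sqrt(2)*n^3 - 10*n^2 + 14*sqrt(2)*n^2 + 16*n + 20*sqrt(2)*n - 32*sqrt(2)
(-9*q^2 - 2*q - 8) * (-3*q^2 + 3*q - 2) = 27*q^4 - 21*q^3 + 36*q^2 - 20*q + 16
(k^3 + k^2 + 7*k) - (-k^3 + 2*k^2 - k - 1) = 2*k^3 - k^2 + 8*k + 1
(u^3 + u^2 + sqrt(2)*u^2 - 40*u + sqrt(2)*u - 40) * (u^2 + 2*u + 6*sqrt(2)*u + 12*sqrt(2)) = u^5 + 3*u^4 + 7*sqrt(2)*u^4 - 26*u^3 + 21*sqrt(2)*u^3 - 226*sqrt(2)*u^2 - 84*u^2 - 720*sqrt(2)*u - 56*u - 480*sqrt(2)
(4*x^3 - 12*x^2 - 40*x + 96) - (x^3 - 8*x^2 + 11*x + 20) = 3*x^3 - 4*x^2 - 51*x + 76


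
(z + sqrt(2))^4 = z^4 + 4*sqrt(2)*z^3 + 12*z^2 + 8*sqrt(2)*z + 4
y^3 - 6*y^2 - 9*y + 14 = (y - 7)*(y - 1)*(y + 2)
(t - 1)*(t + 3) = t^2 + 2*t - 3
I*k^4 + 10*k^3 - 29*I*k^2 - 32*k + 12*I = (k - 6*I)*(k - 2*I)*(k - I)*(I*k + 1)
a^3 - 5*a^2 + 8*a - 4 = (a - 2)^2*(a - 1)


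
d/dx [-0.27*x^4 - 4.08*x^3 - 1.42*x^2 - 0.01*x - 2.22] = -1.08*x^3 - 12.24*x^2 - 2.84*x - 0.01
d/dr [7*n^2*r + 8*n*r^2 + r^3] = 7*n^2 + 16*n*r + 3*r^2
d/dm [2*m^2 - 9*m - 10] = 4*m - 9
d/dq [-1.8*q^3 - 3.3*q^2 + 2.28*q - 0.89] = -5.4*q^2 - 6.6*q + 2.28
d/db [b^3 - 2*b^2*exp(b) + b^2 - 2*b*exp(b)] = -2*b^2*exp(b) + 3*b^2 - 6*b*exp(b) + 2*b - 2*exp(b)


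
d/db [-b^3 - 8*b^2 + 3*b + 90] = -3*b^2 - 16*b + 3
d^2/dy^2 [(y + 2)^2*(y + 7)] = 6*y + 22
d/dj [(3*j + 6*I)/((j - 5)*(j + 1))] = 3*(-j^2 - 4*I*j - 5 + 8*I)/(j^4 - 8*j^3 + 6*j^2 + 40*j + 25)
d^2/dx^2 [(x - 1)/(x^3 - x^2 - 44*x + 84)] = 2*((x - 1)*(-3*x^2 + 2*x + 44)^2 + (-3*x^2 + 2*x - (x - 1)*(3*x - 1) + 44)*(x^3 - x^2 - 44*x + 84))/(x^3 - x^2 - 44*x + 84)^3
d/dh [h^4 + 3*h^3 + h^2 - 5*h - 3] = 4*h^3 + 9*h^2 + 2*h - 5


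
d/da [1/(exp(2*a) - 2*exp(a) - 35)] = 2*(1 - exp(a))*exp(a)/(-exp(2*a) + 2*exp(a) + 35)^2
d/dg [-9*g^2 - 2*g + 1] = -18*g - 2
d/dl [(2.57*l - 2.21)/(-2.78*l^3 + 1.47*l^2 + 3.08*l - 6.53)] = (14.2892*l^3 - 22.2093*l^2 + 6.4974*l - 9.9753)/(7.7284*l^6 - 8.1732*l^5 - 14.9639*l^4 + 45.362*l^3 - 9.7118*l^2 - 40.2248*l + 42.6409)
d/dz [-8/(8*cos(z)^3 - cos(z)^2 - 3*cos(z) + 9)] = 8*(-24*cos(z)^2 + 2*cos(z) + 3)*sin(z)/(8*cos(z)^3 - cos(z)^2 - 3*cos(z) + 9)^2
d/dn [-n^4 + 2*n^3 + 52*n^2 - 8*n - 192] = -4*n^3 + 6*n^2 + 104*n - 8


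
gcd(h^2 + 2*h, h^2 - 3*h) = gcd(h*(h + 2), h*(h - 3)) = h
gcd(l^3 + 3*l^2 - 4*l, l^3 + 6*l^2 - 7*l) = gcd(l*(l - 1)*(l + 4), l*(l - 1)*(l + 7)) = l^2 - l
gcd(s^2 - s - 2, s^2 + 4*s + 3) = s + 1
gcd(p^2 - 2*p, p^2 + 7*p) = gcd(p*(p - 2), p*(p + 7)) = p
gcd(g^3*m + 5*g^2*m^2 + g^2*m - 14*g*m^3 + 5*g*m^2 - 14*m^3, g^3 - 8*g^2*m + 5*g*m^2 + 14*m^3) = g - 2*m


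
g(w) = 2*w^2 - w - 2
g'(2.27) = 8.08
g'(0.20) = -0.20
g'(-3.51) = -15.04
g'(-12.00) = -49.00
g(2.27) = 6.04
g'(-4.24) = -17.96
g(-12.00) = 298.00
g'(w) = 4*w - 1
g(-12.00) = 298.00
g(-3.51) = 26.15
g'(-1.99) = -8.96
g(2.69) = 9.78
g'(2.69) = 9.76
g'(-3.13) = -13.52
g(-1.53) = 4.21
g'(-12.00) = -49.00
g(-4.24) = 38.20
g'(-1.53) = -7.12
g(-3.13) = 20.72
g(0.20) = -2.12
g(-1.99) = 7.91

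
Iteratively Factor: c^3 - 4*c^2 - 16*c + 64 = (c - 4)*(c^2 - 16) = (c - 4)*(c + 4)*(c - 4)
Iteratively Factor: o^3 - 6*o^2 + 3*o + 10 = (o - 5)*(o^2 - o - 2) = (o - 5)*(o + 1)*(o - 2)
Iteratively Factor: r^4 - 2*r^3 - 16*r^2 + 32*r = (r - 4)*(r^3 + 2*r^2 - 8*r) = r*(r - 4)*(r^2 + 2*r - 8) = r*(r - 4)*(r - 2)*(r + 4)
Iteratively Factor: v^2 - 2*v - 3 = (v - 3)*(v + 1)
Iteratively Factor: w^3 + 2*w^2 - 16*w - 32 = (w - 4)*(w^2 + 6*w + 8) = (w - 4)*(w + 2)*(w + 4)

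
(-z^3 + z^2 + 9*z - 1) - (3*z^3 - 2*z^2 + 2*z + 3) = -4*z^3 + 3*z^2 + 7*z - 4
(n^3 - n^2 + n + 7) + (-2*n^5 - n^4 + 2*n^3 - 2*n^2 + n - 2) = -2*n^5 - n^4 + 3*n^3 - 3*n^2 + 2*n + 5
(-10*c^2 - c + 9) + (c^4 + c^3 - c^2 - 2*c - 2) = c^4 + c^3 - 11*c^2 - 3*c + 7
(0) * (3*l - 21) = 0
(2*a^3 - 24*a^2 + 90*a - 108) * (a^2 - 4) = 2*a^5 - 24*a^4 + 82*a^3 - 12*a^2 - 360*a + 432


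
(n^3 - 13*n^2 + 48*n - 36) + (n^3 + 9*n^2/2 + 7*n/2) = 2*n^3 - 17*n^2/2 + 103*n/2 - 36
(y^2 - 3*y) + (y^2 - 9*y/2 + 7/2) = 2*y^2 - 15*y/2 + 7/2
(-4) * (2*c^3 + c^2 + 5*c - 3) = -8*c^3 - 4*c^2 - 20*c + 12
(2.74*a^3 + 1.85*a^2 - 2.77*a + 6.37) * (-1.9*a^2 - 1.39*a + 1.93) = -5.206*a^5 - 7.3236*a^4 + 7.9797*a^3 - 4.6822*a^2 - 14.2004*a + 12.2941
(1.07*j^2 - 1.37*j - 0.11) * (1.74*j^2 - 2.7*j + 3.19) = 1.8618*j^4 - 5.2728*j^3 + 6.9209*j^2 - 4.0733*j - 0.3509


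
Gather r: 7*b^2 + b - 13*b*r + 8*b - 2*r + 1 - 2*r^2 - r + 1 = 7*b^2 + 9*b - 2*r^2 + r*(-13*b - 3) + 2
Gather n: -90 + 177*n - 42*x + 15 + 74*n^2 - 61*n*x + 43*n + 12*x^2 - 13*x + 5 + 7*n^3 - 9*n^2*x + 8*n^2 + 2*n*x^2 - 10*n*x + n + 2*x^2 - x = 7*n^3 + n^2*(82 - 9*x) + n*(2*x^2 - 71*x + 221) + 14*x^2 - 56*x - 70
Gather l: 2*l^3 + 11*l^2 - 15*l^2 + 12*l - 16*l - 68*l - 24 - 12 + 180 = 2*l^3 - 4*l^2 - 72*l + 144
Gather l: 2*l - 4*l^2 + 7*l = -4*l^2 + 9*l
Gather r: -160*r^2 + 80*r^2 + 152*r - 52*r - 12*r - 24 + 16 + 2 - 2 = -80*r^2 + 88*r - 8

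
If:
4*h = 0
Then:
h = 0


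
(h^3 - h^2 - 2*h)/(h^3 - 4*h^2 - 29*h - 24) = h*(h - 2)/(h^2 - 5*h - 24)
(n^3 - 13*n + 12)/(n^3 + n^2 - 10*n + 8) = (n - 3)/(n - 2)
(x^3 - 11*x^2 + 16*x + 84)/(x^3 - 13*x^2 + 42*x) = (x + 2)/x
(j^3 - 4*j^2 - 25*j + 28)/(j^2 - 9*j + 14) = (j^2 + 3*j - 4)/(j - 2)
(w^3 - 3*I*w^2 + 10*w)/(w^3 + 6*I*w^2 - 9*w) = (w^2 - 3*I*w + 10)/(w^2 + 6*I*w - 9)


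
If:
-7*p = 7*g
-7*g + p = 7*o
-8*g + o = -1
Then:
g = 7/64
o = -1/8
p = -7/64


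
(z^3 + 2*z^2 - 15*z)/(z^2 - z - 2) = z*(-z^2 - 2*z + 15)/(-z^2 + z + 2)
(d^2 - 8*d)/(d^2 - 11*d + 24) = d/(d - 3)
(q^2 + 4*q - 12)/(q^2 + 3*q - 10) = (q + 6)/(q + 5)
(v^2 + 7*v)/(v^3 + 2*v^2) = (v + 7)/(v*(v + 2))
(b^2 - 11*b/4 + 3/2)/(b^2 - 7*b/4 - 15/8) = 2*(-4*b^2 + 11*b - 6)/(-8*b^2 + 14*b + 15)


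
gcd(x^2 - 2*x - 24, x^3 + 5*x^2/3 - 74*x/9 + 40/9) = x + 4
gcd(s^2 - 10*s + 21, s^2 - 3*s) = s - 3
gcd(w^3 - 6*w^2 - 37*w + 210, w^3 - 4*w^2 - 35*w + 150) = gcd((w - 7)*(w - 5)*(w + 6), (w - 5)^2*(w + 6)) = w^2 + w - 30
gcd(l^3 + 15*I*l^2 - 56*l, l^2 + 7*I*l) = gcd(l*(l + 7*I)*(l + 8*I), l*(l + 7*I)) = l^2 + 7*I*l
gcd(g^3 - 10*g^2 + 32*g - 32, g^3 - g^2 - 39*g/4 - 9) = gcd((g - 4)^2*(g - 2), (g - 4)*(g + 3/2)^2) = g - 4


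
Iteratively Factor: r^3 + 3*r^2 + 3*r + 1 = (r + 1)*(r^2 + 2*r + 1) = (r + 1)^2*(r + 1)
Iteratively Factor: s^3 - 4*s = (s)*(s^2 - 4) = s*(s + 2)*(s - 2)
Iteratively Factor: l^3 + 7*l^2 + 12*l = (l)*(l^2 + 7*l + 12) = l*(l + 3)*(l + 4)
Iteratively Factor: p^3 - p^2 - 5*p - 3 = (p + 1)*(p^2 - 2*p - 3) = (p + 1)^2*(p - 3)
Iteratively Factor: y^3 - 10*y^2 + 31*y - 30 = (y - 5)*(y^2 - 5*y + 6) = (y - 5)*(y - 3)*(y - 2)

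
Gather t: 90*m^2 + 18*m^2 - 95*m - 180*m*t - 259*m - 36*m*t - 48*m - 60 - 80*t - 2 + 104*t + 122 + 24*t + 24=108*m^2 - 402*m + t*(48 - 216*m) + 84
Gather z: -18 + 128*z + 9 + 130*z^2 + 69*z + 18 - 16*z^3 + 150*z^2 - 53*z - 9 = -16*z^3 + 280*z^2 + 144*z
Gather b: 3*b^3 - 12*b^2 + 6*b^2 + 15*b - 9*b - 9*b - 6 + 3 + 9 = 3*b^3 - 6*b^2 - 3*b + 6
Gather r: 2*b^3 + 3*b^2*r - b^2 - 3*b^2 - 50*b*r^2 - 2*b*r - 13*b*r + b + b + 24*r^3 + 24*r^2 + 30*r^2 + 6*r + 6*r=2*b^3 - 4*b^2 + 2*b + 24*r^3 + r^2*(54 - 50*b) + r*(3*b^2 - 15*b + 12)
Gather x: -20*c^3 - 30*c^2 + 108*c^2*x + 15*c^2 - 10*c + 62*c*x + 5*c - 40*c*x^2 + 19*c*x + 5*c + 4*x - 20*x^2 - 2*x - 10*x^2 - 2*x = -20*c^3 - 15*c^2 + x^2*(-40*c - 30) + x*(108*c^2 + 81*c)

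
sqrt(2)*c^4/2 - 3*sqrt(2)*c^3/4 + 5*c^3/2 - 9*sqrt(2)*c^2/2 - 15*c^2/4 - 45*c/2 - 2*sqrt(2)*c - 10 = (c - 4)*(c + 1/2)*(c + 5*sqrt(2)/2)*(sqrt(2)*c/2 + sqrt(2))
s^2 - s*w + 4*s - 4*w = (s + 4)*(s - w)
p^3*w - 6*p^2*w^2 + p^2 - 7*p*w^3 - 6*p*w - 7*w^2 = (p - 7*w)*(p + w)*(p*w + 1)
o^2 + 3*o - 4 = (o - 1)*(o + 4)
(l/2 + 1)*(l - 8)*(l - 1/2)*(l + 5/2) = l^4/2 - 2*l^3 - 117*l^2/8 - 49*l/4 + 10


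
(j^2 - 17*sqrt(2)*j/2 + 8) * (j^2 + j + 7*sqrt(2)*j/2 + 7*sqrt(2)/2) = j^4 - 5*sqrt(2)*j^3 + j^3 - 103*j^2/2 - 5*sqrt(2)*j^2 - 103*j/2 + 28*sqrt(2)*j + 28*sqrt(2)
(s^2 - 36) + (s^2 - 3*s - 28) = 2*s^2 - 3*s - 64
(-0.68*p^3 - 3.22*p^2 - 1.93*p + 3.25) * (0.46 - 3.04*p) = 2.0672*p^4 + 9.476*p^3 + 4.386*p^2 - 10.7678*p + 1.495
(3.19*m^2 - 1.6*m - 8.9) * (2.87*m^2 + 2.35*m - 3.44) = 9.1553*m^4 + 2.9045*m^3 - 40.2766*m^2 - 15.411*m + 30.616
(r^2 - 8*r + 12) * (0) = 0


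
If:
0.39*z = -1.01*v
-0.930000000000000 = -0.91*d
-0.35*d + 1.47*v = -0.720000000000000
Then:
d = 1.02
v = -0.25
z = 0.64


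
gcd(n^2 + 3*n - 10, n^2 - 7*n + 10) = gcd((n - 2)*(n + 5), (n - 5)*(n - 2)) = n - 2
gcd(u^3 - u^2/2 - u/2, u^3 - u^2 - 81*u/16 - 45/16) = 1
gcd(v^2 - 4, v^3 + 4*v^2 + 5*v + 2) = v + 2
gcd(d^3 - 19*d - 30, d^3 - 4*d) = d + 2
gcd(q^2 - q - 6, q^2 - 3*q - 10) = q + 2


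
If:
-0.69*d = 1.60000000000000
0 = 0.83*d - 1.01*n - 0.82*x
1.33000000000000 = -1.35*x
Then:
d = -2.32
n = -1.11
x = -0.99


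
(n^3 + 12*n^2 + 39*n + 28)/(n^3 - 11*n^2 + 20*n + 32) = (n^2 + 11*n + 28)/(n^2 - 12*n + 32)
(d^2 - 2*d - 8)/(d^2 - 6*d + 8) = (d + 2)/(d - 2)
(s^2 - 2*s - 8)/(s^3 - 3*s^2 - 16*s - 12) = (s - 4)/(s^2 - 5*s - 6)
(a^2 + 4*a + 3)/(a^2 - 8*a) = (a^2 + 4*a + 3)/(a*(a - 8))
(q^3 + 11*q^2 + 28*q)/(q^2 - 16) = q*(q + 7)/(q - 4)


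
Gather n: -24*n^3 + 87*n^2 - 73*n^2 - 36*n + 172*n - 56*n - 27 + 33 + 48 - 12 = -24*n^3 + 14*n^2 + 80*n + 42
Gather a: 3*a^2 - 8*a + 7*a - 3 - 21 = 3*a^2 - a - 24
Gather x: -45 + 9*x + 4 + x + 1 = 10*x - 40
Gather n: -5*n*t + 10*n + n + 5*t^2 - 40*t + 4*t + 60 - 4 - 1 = n*(11 - 5*t) + 5*t^2 - 36*t + 55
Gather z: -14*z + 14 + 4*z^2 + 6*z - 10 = 4*z^2 - 8*z + 4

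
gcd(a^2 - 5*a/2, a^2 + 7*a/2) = a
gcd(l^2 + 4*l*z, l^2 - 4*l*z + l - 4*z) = 1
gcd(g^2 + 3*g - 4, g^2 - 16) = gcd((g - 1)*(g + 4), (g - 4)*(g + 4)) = g + 4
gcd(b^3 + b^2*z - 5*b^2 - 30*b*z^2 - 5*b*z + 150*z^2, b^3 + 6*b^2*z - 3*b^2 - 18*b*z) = b + 6*z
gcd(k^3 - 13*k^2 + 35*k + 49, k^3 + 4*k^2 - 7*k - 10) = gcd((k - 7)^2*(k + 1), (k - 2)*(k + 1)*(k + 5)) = k + 1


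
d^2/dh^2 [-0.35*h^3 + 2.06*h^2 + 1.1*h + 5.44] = 4.12 - 2.1*h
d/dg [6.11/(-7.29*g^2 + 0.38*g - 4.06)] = (89.0838*g - 2.3218)/(7.29*g^2 - 0.38*g + 4.06)^2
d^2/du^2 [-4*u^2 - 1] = -8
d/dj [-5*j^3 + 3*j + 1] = 3 - 15*j^2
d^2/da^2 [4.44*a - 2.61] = 0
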